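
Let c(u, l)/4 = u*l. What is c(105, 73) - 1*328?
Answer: 30332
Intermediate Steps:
c(u, l) = 4*l*u (c(u, l) = 4*(u*l) = 4*(l*u) = 4*l*u)
c(105, 73) - 1*328 = 4*73*105 - 1*328 = 30660 - 328 = 30332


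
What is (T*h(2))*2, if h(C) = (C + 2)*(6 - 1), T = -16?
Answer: -640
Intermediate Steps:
h(C) = 10 + 5*C (h(C) = (2 + C)*5 = 10 + 5*C)
(T*h(2))*2 = -16*(10 + 5*2)*2 = -16*(10 + 10)*2 = -16*20*2 = -320*2 = -640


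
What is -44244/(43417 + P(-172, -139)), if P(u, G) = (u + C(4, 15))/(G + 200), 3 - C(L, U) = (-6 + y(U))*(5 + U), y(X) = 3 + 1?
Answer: -674721/662077 ≈ -1.0191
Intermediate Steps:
y(X) = 4
C(L, U) = 13 + 2*U (C(L, U) = 3 - (-6 + 4)*(5 + U) = 3 - (-2)*(5 + U) = 3 - (-10 - 2*U) = 3 + (10 + 2*U) = 13 + 2*U)
P(u, G) = (43 + u)/(200 + G) (P(u, G) = (u + (13 + 2*15))/(G + 200) = (u + (13 + 30))/(200 + G) = (u + 43)/(200 + G) = (43 + u)/(200 + G))
-44244/(43417 + P(-172, -139)) = -44244/(43417 + (43 - 172)/(200 - 139)) = -44244/(43417 - 129/61) = -44244/2648308/61 = -44244*61/2648308 = -674721/662077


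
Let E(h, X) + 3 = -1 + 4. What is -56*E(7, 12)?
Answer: 0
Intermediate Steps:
E(h, X) = 0 (E(h, X) = -3 + (-1 + 4) = -3 + 3 = 0)
-56*E(7, 12) = -56*0 = 0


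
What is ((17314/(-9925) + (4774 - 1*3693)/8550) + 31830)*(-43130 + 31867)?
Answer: -1216816994713747/3394350 ≈ -3.5848e+8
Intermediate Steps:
((17314/(-9925) + (4774 - 1*3693)/8550) + 31830)*(-43130 + 31867) = ((17314*(-1/9925) + (4774 - 3693)*(1/8550)) + 31830)*(-11263) = ((-17314/9925 + 1081*(1/8550)) + 31830)*(-11263) = ((-17314/9925 + 1081/8550) + 31830)*(-11263) = (-5492231/3394350 + 31830)*(-11263) = (108036668269/3394350)*(-11263) = -1216816994713747/3394350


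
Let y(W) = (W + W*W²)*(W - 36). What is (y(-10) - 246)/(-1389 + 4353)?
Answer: 23107/1482 ≈ 15.592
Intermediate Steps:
y(W) = (-36 + W)*(W + W³) (y(W) = (W + W³)*(-36 + W) = (-36 + W)*(W + W³))
(y(-10) - 246)/(-1389 + 4353) = (-10*(-36 - 10 + (-10)³ - 36*(-10)²) - 246)/(-1389 + 4353) = (-10*(-36 - 10 - 1000 - 36*100) - 246)/2964 = (-10*(-36 - 10 - 1000 - 3600) - 246)*(1/2964) = (-10*(-4646) - 246)*(1/2964) = (46460 - 246)*(1/2964) = 46214*(1/2964) = 23107/1482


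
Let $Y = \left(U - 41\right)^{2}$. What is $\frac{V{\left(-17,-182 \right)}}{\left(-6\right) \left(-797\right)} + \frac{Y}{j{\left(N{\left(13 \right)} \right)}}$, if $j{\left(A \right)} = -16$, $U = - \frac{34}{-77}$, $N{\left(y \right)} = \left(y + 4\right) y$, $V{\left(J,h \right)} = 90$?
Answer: $- \frac{7771820853}{75606608} \approx -102.79$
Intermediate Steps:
$N{\left(y \right)} = y \left(4 + y\right)$ ($N{\left(y \right)} = \left(4 + y\right) y = y \left(4 + y\right)$)
$U = \frac{34}{77}$ ($U = \left(-34\right) \left(- \frac{1}{77}\right) = \frac{34}{77} \approx 0.44156$)
$Y = \frac{9753129}{5929}$ ($Y = \left(\frac{34}{77} - 41\right)^{2} = \left(- \frac{3123}{77}\right)^{2} = \frac{9753129}{5929} \approx 1645.0$)
$\frac{V{\left(-17,-182 \right)}}{\left(-6\right) \left(-797\right)} + \frac{Y}{j{\left(N{\left(13 \right)} \right)}} = \frac{90}{\left(-6\right) \left(-797\right)} + \frac{9753129}{5929 \left(-16\right)} = \frac{90}{4782} + \frac{9753129}{5929} \left(- \frac{1}{16}\right) = 90 \cdot \frac{1}{4782} - \frac{9753129}{94864} = \frac{15}{797} - \frac{9753129}{94864} = - \frac{7771820853}{75606608}$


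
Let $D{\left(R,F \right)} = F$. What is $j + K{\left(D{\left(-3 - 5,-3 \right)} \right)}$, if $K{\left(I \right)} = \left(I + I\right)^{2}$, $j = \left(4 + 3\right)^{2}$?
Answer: $85$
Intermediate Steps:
$j = 49$ ($j = 7^{2} = 49$)
$K{\left(I \right)} = 4 I^{2}$ ($K{\left(I \right)} = \left(2 I\right)^{2} = 4 I^{2}$)
$j + K{\left(D{\left(-3 - 5,-3 \right)} \right)} = 49 + 4 \left(-3\right)^{2} = 49 + 4 \cdot 9 = 49 + 36 = 85$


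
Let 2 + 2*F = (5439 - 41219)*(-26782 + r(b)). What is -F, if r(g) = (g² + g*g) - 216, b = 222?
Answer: 1280387301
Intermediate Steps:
r(g) = -216 + 2*g² (r(g) = (g² + g²) - 216 = 2*g² - 216 = -216 + 2*g²)
F = -1280387301 (F = -1 + ((5439 - 41219)*(-26782 + (-216 + 2*222²)))/2 = -1 + (-35780*(-26782 + (-216 + 2*49284)))/2 = -1 + (-35780*(-26782 + (-216 + 98568)))/2 = -1 + (-35780*(-26782 + 98352))/2 = -1 + (-35780*71570)/2 = -1 + (½)*(-2560774600) = -1 - 1280387300 = -1280387301)
-F = -1*(-1280387301) = 1280387301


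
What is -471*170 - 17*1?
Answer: -80087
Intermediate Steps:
-471*170 - 17*1 = -80070 - 17 = -80087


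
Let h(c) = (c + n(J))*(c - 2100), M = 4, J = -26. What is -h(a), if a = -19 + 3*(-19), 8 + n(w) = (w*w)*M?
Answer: 5701120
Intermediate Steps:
n(w) = -8 + 4*w² (n(w) = -8 + (w*w)*4 = -8 + w²*4 = -8 + 4*w²)
a = -76 (a = -19 - 57 = -76)
h(c) = (-2100 + c)*(2696 + c) (h(c) = (c + (-8 + 4*(-26)²))*(c - 2100) = (c + (-8 + 4*676))*(-2100 + c) = (c + (-8 + 2704))*(-2100 + c) = (c + 2696)*(-2100 + c) = (2696 + c)*(-2100 + c) = (-2100 + c)*(2696 + c))
-h(a) = -(-5661600 + (-76)² + 596*(-76)) = -(-5661600 + 5776 - 45296) = -1*(-5701120) = 5701120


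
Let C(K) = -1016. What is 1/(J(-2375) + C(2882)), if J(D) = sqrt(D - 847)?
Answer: -508/517739 - 3*I*sqrt(358)/1035478 ≈ -0.00098119 - 5.4818e-5*I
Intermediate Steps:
J(D) = sqrt(-847 + D)
1/(J(-2375) + C(2882)) = 1/(sqrt(-847 - 2375) - 1016) = 1/(sqrt(-3222) - 1016) = 1/(3*I*sqrt(358) - 1016) = 1/(-1016 + 3*I*sqrt(358))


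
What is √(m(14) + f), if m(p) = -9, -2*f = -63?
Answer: 3*√10/2 ≈ 4.7434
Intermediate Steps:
f = 63/2 (f = -½*(-63) = 63/2 ≈ 31.500)
√(m(14) + f) = √(-9 + 63/2) = √(45/2) = 3*√10/2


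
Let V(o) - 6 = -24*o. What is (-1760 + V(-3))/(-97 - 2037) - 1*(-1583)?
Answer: 1689902/1067 ≈ 1583.8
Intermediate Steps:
V(o) = 6 - 24*o
(-1760 + V(-3))/(-97 - 2037) - 1*(-1583) = (-1760 + (6 - 24*(-3)))/(-97 - 2037) - 1*(-1583) = (-1760 + (6 + 72))/(-2134) + 1583 = (-1760 + 78)*(-1/2134) + 1583 = -1682*(-1/2134) + 1583 = 841/1067 + 1583 = 1689902/1067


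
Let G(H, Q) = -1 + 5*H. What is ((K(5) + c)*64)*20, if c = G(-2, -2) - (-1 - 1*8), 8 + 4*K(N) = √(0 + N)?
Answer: -5120 + 320*√5 ≈ -4404.5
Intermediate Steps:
K(N) = -2 + √N/4 (K(N) = -2 + √(0 + N)/4 = -2 + √N/4)
c = -2 (c = (-1 + 5*(-2)) - (-1 - 1*8) = (-1 - 10) - (-1 - 8) = -11 - 1*(-9) = -11 + 9 = -2)
((K(5) + c)*64)*20 = (((-2 + √5/4) - 2)*64)*20 = ((-4 + √5/4)*64)*20 = (-256 + 16*√5)*20 = -5120 + 320*√5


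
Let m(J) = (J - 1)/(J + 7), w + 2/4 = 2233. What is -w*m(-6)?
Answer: 31255/2 ≈ 15628.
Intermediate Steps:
w = 4465/2 (w = -½ + 2233 = 4465/2 ≈ 2232.5)
m(J) = (-1 + J)/(7 + J)
-w*m(-6) = -4465*(-1 - 6)/(7 - 6)/2 = -4465*-7/1/2 = -4465*1*(-7)/2 = -4465*(-7)/2 = -1*(-31255/2) = 31255/2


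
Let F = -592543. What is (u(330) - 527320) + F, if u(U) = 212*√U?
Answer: -1119863 + 212*√330 ≈ -1.1160e+6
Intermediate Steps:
(u(330) - 527320) + F = (212*√330 - 527320) - 592543 = (-527320 + 212*√330) - 592543 = -1119863 + 212*√330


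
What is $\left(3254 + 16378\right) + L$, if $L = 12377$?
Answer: $32009$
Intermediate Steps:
$\left(3254 + 16378\right) + L = \left(3254 + 16378\right) + 12377 = 19632 + 12377 = 32009$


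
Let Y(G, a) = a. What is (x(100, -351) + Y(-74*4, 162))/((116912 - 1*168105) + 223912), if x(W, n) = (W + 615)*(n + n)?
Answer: -18584/6397 ≈ -2.9051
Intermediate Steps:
x(W, n) = 2*n*(615 + W) (x(W, n) = (615 + W)*(2*n) = 2*n*(615 + W))
(x(100, -351) + Y(-74*4, 162))/((116912 - 1*168105) + 223912) = (2*(-351)*(615 + 100) + 162)/((116912 - 1*168105) + 223912) = (2*(-351)*715 + 162)/((116912 - 168105) + 223912) = (-501930 + 162)/(-51193 + 223912) = -501768/172719 = -501768*1/172719 = -18584/6397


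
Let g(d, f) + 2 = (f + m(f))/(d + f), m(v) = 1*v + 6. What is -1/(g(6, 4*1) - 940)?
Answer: 5/4703 ≈ 0.0010632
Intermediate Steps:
m(v) = 6 + v (m(v) = v + 6 = 6 + v)
g(d, f) = -2 + (6 + 2*f)/(d + f) (g(d, f) = -2 + (f + (6 + f))/(d + f) = -2 + (6 + 2*f)/(d + f))
-1/(g(6, 4*1) - 940) = -1/(2*(3 - 1*6)/(6 + 4*1) - 940) = -1/(2*(3 - 6)/(6 + 4) - 940) = -1/(2*(-3)/10 - 940) = -1/(2*(⅒)*(-3) - 940) = -1/(-⅗ - 940) = -1/(-4703/5) = -1*(-5/4703) = 5/4703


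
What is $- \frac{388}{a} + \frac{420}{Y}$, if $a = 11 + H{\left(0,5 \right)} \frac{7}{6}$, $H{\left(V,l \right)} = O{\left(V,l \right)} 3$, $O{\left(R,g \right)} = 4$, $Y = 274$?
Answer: $- \frac{47906}{3425} \approx -13.987$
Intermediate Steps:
$H{\left(V,l \right)} = 12$ ($H{\left(V,l \right)} = 4 \cdot 3 = 12$)
$a = 25$ ($a = 11 + 12 \cdot \frac{7}{6} = 11 + 14 = 25$)
$- \frac{388}{a} + \frac{420}{Y} = - \frac{388}{25} + \frac{420}{274} = \left(-388\right) \frac{1}{25} + 420 \cdot \frac{1}{274} = - \frac{388}{25} + \frac{210}{137} = - \frac{47906}{3425}$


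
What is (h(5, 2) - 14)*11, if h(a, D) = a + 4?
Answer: -55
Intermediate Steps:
h(a, D) = 4 + a
(h(5, 2) - 14)*11 = ((4 + 5) - 14)*11 = (9 - 14)*11 = -5*11 = -55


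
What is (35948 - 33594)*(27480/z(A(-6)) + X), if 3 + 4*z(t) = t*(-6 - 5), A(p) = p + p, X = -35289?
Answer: -3485772598/43 ≈ -8.1064e+7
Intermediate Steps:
A(p) = 2*p
z(t) = -¾ - 11*t/4 (z(t) = -¾ + (t*(-6 - 5))/4 = -¾ + (t*(-11))/4 = -¾ + (-11*t)/4 = -¾ - 11*t/4)
(35948 - 33594)*(27480/z(A(-6)) + X) = (35948 - 33594)*(27480/(-¾ - 11*(-6)/2) - 35289) = 2354*(27480/(-¾ - 11/4*(-12)) - 35289) = 2354*(27480/(-¾ + 33) - 35289) = 2354*(27480/(129/4) - 35289) = 2354*(27480*(4/129) - 35289) = 2354*(36640/43 - 35289) = 2354*(-1480787/43) = -3485772598/43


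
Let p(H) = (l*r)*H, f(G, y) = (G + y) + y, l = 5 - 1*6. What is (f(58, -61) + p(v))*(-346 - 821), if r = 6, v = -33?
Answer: -156378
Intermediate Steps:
l = -1 (l = 5 - 6 = -1)
f(G, y) = G + 2*y
p(H) = -6*H (p(H) = (-1*6)*H = -6*H)
(f(58, -61) + p(v))*(-346 - 821) = ((58 + 2*(-61)) - 6*(-33))*(-346 - 821) = ((58 - 122) + 198)*(-1167) = (-64 + 198)*(-1167) = 134*(-1167) = -156378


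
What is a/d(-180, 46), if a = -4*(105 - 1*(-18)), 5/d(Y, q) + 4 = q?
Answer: -20664/5 ≈ -4132.8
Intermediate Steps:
d(Y, q) = 5/(-4 + q)
a = -492 (a = -4*(105 + 18) = -4*123 = -492)
a/d(-180, 46) = -492/(5/(-4 + 46)) = -492/(5/42) = -492/(5*(1/42)) = -492/5/42 = -492*42/5 = -20664/5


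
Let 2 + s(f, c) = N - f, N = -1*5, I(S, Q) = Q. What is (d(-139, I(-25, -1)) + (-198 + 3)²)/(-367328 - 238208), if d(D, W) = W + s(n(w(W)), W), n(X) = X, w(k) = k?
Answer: -19009/302768 ≈ -0.062784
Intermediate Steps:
N = -5
s(f, c) = -7 - f (s(f, c) = -2 + (-5 - f) = -7 - f)
d(D, W) = -7 (d(D, W) = W + (-7 - W) = -7)
(d(-139, I(-25, -1)) + (-198 + 3)²)/(-367328 - 238208) = (-7 + (-198 + 3)²)/(-367328 - 238208) = (-7 + (-195)²)/(-605536) = (-7 + 38025)*(-1/605536) = 38018*(-1/605536) = -19009/302768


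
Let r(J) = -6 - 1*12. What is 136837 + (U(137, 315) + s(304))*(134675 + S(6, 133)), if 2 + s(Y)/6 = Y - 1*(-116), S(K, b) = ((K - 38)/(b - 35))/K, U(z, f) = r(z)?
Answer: 16438395123/49 ≈ 3.3548e+8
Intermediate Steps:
r(J) = -18 (r(J) = -6 - 12 = -18)
U(z, f) = -18
S(K, b) = (-38 + K)/(K*(-35 + b)) (S(K, b) = ((-38 + K)/(-35 + b))/K = (-38 + K)/(K*(-35 + b)))
s(Y) = 684 + 6*Y (s(Y) = -12 + 6*(Y - 1*(-116)) = -12 + 6*(Y + 116) = -12 + 6*(116 + Y) = -12 + (696 + 6*Y) = 684 + 6*Y)
136837 + (U(137, 315) + s(304))*(134675 + S(6, 133)) = 136837 + (-18 + (684 + 6*304))*(134675 + (-38 + 6)/(6*(-35 + 133))) = 136837 + (-18 + (684 + 1824))*(134675 + (1/6)*(-32)/98) = 136837 + (-18 + 2508)*(134675 + (1/6)*(1/98)*(-32)) = 136837 + 2490*(134675 - 8/147) = 136837 + 2490*(19797217/147) = 136837 + 16431690110/49 = 16438395123/49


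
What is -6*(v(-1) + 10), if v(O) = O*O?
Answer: -66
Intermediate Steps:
v(O) = O²
-6*(v(-1) + 10) = -6*((-1)² + 10) = -6*(1 + 10) = -6*11 = -66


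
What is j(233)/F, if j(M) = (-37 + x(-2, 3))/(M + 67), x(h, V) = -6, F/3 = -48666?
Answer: 43/43799400 ≈ 9.8175e-7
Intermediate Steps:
F = -145998 (F = 3*(-48666) = -145998)
j(M) = -43/(67 + M) (j(M) = (-37 - 6)/(M + 67) = -43/(67 + M))
j(233)/F = -43/(67 + 233)/(-145998) = -43/300*(-1/145998) = 43/43799400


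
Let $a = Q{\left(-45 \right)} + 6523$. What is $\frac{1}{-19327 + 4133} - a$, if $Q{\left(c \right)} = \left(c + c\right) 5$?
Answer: $- \frac{92273163}{15194} \approx -6073.0$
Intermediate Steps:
$Q{\left(c \right)} = 10 c$ ($Q{\left(c \right)} = 2 c 5 = 10 c$)
$a = 6073$ ($a = 10 \left(-45\right) + 6523 = -450 + 6523 = 6073$)
$\frac{1}{-19327 + 4133} - a = \frac{1}{-19327 + 4133} - 6073 = \frac{1}{-15194} - 6073 = - \frac{1}{15194} - 6073 = - \frac{92273163}{15194}$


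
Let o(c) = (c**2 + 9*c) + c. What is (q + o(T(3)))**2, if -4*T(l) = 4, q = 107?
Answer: 9604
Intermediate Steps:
T(l) = -1 (T(l) = -1/4*4 = -1)
o(c) = c**2 + 10*c
(q + o(T(3)))**2 = (107 - (10 - 1))**2 = (107 - 1*9)**2 = (107 - 9)**2 = 98**2 = 9604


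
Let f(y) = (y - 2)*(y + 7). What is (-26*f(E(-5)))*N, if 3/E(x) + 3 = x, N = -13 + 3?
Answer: -65455/16 ≈ -4090.9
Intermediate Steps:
N = -10
E(x) = 3/(-3 + x)
f(y) = (-2 + y)*(7 + y)
(-26*f(E(-5)))*N = -26*(-14 + (3/(-3 - 5))**2 + 5*(3/(-3 - 5)))*(-10) = -26*(-14 + (3/(-8))**2 + 5*(3/(-8)))*(-10) = -26*(-14 + (3*(-1/8))**2 + 5*(3*(-1/8)))*(-10) = -26*(-14 + (-3/8)**2 + 5*(-3/8))*(-10) = -26*(-14 + 9/64 - 15/8)*(-10) = -26*(-1007/64)*(-10) = (13091/32)*(-10) = -65455/16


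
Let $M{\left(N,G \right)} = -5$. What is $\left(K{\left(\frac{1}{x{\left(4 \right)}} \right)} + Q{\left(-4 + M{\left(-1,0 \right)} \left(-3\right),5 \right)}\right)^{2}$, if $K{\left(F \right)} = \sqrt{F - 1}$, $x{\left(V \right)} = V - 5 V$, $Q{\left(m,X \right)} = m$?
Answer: $\frac{\left(44 + i \sqrt{17}\right)^{2}}{16} \approx 119.94 + 22.677 i$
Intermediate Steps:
$x{\left(V \right)} = - 4 V$
$K{\left(F \right)} = \sqrt{-1 + F}$
$\left(K{\left(\frac{1}{x{\left(4 \right)}} \right)} + Q{\left(-4 + M{\left(-1,0 \right)} \left(-3\right),5 \right)}\right)^{2} = \left(\sqrt{-1 + \frac{1}{\left(-4\right) 4}} - -11\right)^{2} = \left(\sqrt{-1 + \frac{1}{-16}} + \left(-4 + 15\right)\right)^{2} = \left(\sqrt{-1 - \frac{1}{16}} + 11\right)^{2} = \left(\sqrt{- \frac{17}{16}} + 11\right)^{2} = \left(\frac{i \sqrt{17}}{4} + 11\right)^{2} = \left(11 + \frac{i \sqrt{17}}{4}\right)^{2}$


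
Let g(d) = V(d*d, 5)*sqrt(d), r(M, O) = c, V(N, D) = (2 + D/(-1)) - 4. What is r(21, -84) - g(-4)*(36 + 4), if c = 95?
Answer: 95 + 560*I ≈ 95.0 + 560.0*I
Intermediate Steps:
V(N, D) = -2 - D (V(N, D) = (2 + D*(-1)) - 4 = (2 - D) - 4 = -2 - D)
r(M, O) = 95
g(d) = -7*sqrt(d) (g(d) = (-2 - 1*5)*sqrt(d) = (-2 - 5)*sqrt(d) = -7*sqrt(d))
r(21, -84) - g(-4)*(36 + 4) = 95 - (-14*I)*(36 + 4) = 95 - (-14*I)*40 = 95 - (-560)*I = 95 + 560*I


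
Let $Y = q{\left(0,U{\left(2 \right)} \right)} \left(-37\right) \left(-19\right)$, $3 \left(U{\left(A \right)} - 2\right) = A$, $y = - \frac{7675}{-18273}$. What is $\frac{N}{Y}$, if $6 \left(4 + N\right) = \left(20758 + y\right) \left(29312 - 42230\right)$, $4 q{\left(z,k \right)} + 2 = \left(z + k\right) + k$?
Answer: $- \frac{1633346076538}{21409865} \approx -76289.0$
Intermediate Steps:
$y = \frac{7675}{18273}$ ($y = \left(-7675\right) \left(- \frac{1}{18273}\right) = \frac{7675}{18273} \approx 0.42002$)
$U{\left(A \right)} = 2 + \frac{A}{3}$
$q{\left(z,k \right)} = - \frac{1}{2} + \frac{k}{2} + \frac{z}{4}$ ($q{\left(z,k \right)} = - \frac{1}{2} + \frac{\left(z + k\right) + k}{4} = - \frac{1}{2} + \frac{\left(k + z\right) + k}{4} = - \frac{1}{2} + \frac{z + 2 k}{4} = - \frac{1}{2} + \left(\frac{k}{2} + \frac{z}{4}\right) = - \frac{1}{2} + \frac{k}{2} + \frac{z}{4}$)
$N = - \frac{816673038269}{18273}$ ($N = -4 + \frac{\left(20758 + \frac{7675}{18273}\right) \left(29312 - 42230\right)}{6} = -4 + \frac{\frac{379318609}{18273} \left(-12918\right)}{6} = -4 + \frac{1}{6} \left(- \frac{1633345930354}{6091}\right) = -4 - \frac{816672965177}{18273} = - \frac{816673038269}{18273} \approx -4.4693 \cdot 10^{7}$)
$Y = \frac{3515}{6}$ ($Y = \left(- \frac{1}{2} + \frac{2 + \frac{1}{3} \cdot 2}{2} + \frac{1}{4} \cdot 0\right) \left(-37\right) \left(-19\right) = \left(- \frac{1}{2} + \frac{2 + \frac{2}{3}}{2} + 0\right) \left(-37\right) \left(-19\right) = \left(- \frac{1}{2} + \frac{1}{2} \cdot \frac{8}{3} + 0\right) \left(-37\right) \left(-19\right) = \left(- \frac{1}{2} + \frac{4}{3} + 0\right) \left(-37\right) \left(-19\right) = \frac{5}{6} \left(-37\right) \left(-19\right) = \left(- \frac{185}{6}\right) \left(-19\right) = \frac{3515}{6} \approx 585.83$)
$\frac{N}{Y} = - \frac{816673038269}{18273 \cdot \frac{3515}{6}} = \left(- \frac{816673038269}{18273}\right) \frac{6}{3515} = - \frac{1633346076538}{21409865}$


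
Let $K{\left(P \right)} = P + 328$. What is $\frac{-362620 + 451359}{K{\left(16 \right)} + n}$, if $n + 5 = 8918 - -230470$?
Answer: $\frac{88739}{239727} \approx 0.37017$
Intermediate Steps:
$n = 239383$ ($n = -5 + \left(8918 - -230470\right) = -5 + \left(8918 + 230470\right) = -5 + 239388 = 239383$)
$K{\left(P \right)} = 328 + P$
$\frac{-362620 + 451359}{K{\left(16 \right)} + n} = \frac{-362620 + 451359}{\left(328 + 16\right) + 239383} = \frac{88739}{344 + 239383} = \frac{88739}{239727}$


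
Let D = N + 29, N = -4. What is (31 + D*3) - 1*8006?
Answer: -7900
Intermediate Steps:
D = 25 (D = -4 + 29 = 25)
(31 + D*3) - 1*8006 = (31 + 25*3) - 1*8006 = (31 + 75) - 8006 = 106 - 8006 = -7900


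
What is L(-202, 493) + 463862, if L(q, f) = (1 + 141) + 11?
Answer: 464015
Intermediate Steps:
L(q, f) = 153 (L(q, f) = 142 + 11 = 153)
L(-202, 493) + 463862 = 153 + 463862 = 464015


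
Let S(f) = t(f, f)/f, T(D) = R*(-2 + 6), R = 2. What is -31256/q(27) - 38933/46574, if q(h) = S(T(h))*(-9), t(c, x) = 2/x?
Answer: 46582591811/419166 ≈ 1.1113e+5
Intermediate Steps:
T(D) = 8 (T(D) = 2*(-2 + 6) = 2*4 = 8)
S(f) = 2/f² (S(f) = (2/f)/f = 2/f²)
q(h) = -9/32 (q(h) = (2/8²)*(-9) = (2*(1/64))*(-9) = (1/32)*(-9) = -9/32)
-31256/q(27) - 38933/46574 = -31256/(-9/32) - 38933/46574 = -31256*(-32/9) - 38933*1/46574 = 1000192/9 - 38933/46574 = 46582591811/419166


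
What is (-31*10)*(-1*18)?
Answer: 5580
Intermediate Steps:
(-31*10)*(-1*18) = -310*(-18) = 5580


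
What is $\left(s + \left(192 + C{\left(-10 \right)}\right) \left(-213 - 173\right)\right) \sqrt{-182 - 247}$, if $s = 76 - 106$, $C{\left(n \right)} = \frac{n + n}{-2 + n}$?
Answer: $- \frac{224356 i \sqrt{429}}{3} \approx - 1.549 \cdot 10^{6} i$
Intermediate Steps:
$C{\left(n \right)} = \frac{2 n}{-2 + n}$
$s = -30$
$\left(s + \left(192 + C{\left(-10 \right)}\right) \left(-213 - 173\right)\right) \sqrt{-182 - 247} = \left(-30 + \left(192 + 2 \left(-10\right) \frac{1}{-2 - 10}\right) \left(-213 - 173\right)\right) \sqrt{-182 - 247} = \left(-30 + \left(192 + 2 \left(-10\right) \frac{1}{-12}\right) \left(-386\right)\right) \sqrt{-429} = \left(-30 + \left(192 + 2 \left(-10\right) \left(- \frac{1}{12}\right)\right) \left(-386\right)\right) i \sqrt{429} = \left(-30 + \left(192 + \frac{5}{3}\right) \left(-386\right)\right) i \sqrt{429} = \left(-30 + \frac{581}{3} \left(-386\right)\right) i \sqrt{429} = \left(-30 - \frac{224266}{3}\right) i \sqrt{429} = - \frac{224356 i \sqrt{429}}{3}$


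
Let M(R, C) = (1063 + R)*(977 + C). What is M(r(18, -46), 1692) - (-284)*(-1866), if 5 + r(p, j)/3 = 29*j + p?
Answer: -8270044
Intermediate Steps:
r(p, j) = -15 + 3*p + 87*j (r(p, j) = -15 + 3*(29*j + p) = -15 + 3*(p + 29*j) = -15 + (3*p + 87*j) = -15 + 3*p + 87*j)
M(R, C) = (977 + C)*(1063 + R)
M(r(18, -46), 1692) - (-284)*(-1866) = (1038551 + 977*(-15 + 3*18 + 87*(-46)) + 1063*1692 + 1692*(-15 + 3*18 + 87*(-46))) - (-284)*(-1866) = (1038551 + 977*(-15 + 54 - 4002) + 1798596 + 1692*(-15 + 54 - 4002)) - 1*529944 = (1038551 + 977*(-3963) + 1798596 + 1692*(-3963)) - 529944 = (1038551 - 3871851 + 1798596 - 6705396) - 529944 = -7740100 - 529944 = -8270044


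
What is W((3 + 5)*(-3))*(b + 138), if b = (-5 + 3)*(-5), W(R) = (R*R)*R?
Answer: -2045952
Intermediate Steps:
W(R) = R³ (W(R) = R²*R = R³)
b = 10 (b = -2*(-5) = 10)
W((3 + 5)*(-3))*(b + 138) = ((3 + 5)*(-3))³*(10 + 138) = (8*(-3))³*148 = (-24)³*148 = -13824*148 = -2045952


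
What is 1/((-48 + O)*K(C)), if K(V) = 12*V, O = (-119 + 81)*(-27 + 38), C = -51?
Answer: 1/285192 ≈ 3.5064e-6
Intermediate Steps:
O = -418 (O = -38*11 = -418)
1/((-48 + O)*K(C)) = 1/((-48 - 418)*((12*(-51)))) = 1/(-466*(-612)) = -1/466*(-1/612) = 1/285192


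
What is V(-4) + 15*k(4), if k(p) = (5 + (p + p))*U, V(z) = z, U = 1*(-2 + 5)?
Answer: 581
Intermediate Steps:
U = 3 (U = 1*3 = 3)
k(p) = 15 + 6*p (k(p) = (5 + (p + p))*3 = (5 + 2*p)*3 = 15 + 6*p)
V(-4) + 15*k(4) = -4 + 15*(15 + 6*4) = -4 + 15*(15 + 24) = -4 + 15*39 = -4 + 585 = 581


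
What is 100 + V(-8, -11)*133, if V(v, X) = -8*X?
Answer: 11804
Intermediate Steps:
100 + V(-8, -11)*133 = 100 - 8*(-11)*133 = 100 + 88*133 = 100 + 11704 = 11804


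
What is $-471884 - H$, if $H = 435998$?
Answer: $-907882$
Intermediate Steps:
$-471884 - H = -471884 - 435998 = -907882$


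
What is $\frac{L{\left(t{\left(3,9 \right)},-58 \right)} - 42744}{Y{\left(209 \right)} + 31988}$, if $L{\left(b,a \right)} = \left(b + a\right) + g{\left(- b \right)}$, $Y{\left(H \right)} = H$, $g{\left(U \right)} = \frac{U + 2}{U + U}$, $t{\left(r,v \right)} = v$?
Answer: $- \frac{770267}{579546} \approx -1.3291$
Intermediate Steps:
$g{\left(U \right)} = \frac{2 + U}{2 U}$
$L{\left(b,a \right)} = a + b - \frac{2 - b}{2 b}$ ($L{\left(b,a \right)} = \left(b + a\right) + \frac{2 - b}{2 \left(- b\right)} = \left(a + b\right) + \frac{- \frac{1}{b} \left(2 - b\right)}{2} = \left(a + b\right) - \frac{2 - b}{2 b} = a + b - \frac{2 - b}{2 b}$)
$\frac{L{\left(t{\left(3,9 \right)},-58 \right)} - 42744}{Y{\left(209 \right)} + 31988} = \frac{\left(\frac{1}{2} - 58 + 9 - \frac{1}{9}\right) - 42744}{209 + 31988} = \frac{\left(\frac{1}{2} - 58 + 9 - \frac{1}{9}\right) - 42744}{32197} = \left(\left(\frac{1}{2} - 58 + 9 - \frac{1}{9}\right) - 42744\right) \frac{1}{32197} = \left(- \frac{875}{18} - 42744\right) \frac{1}{32197} = \left(- \frac{770267}{18}\right) \frac{1}{32197} = - \frac{770267}{579546}$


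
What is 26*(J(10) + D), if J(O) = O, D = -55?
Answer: -1170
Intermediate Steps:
26*(J(10) + D) = 26*(10 - 55) = 26*(-45) = -1170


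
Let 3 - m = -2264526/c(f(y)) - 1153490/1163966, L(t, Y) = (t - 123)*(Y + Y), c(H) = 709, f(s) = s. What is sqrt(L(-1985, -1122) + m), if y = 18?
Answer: 4*sqrt(50370939467934125801266)/412625947 ≈ 2175.7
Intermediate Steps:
L(t, Y) = 2*Y*(-123 + t) (L(t, Y) = (-123 + t)*(2*Y) = 2*Y*(-123 + t))
m = 1319562425104/412625947 (m = 3 - (-2264526/709 - 1153490/1163966) = 3 - (-2264526*1/709 - 1153490*1/1163966) = 3 - (-2264526/709 - 576745/581983) = 3 - 1*(-1318324547263/412625947) = 3 + 1318324547263/412625947 = 1319562425104/412625947 ≈ 3198.0)
sqrt(L(-1985, -1122) + m) = sqrt(2*(-1122)*(-123 - 1985) + 1319562425104/412625947) = sqrt(2*(-1122)*(-2108) + 1319562425104/412625947) = sqrt(4730352 + 1319562425104/412625947) = sqrt(1953185536068448/412625947) = 4*sqrt(50370939467934125801266)/412625947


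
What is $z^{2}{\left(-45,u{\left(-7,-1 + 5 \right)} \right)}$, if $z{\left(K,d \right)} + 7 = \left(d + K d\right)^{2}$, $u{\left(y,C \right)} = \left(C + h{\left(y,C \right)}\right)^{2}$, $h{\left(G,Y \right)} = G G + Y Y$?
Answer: $1925765631388121970001$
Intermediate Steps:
$h{\left(G,Y \right)} = G^{2} + Y^{2}$
$u{\left(y,C \right)} = \left(C + C^{2} + y^{2}\right)^{2}$ ($u{\left(y,C \right)} = \left(C + \left(y^{2} + C^{2}\right)\right)^{2} = \left(C + \left(C^{2} + y^{2}\right)\right)^{2} = \left(C + C^{2} + y^{2}\right)^{2}$)
$z{\left(K,d \right)} = -7 + \left(d + K d\right)^{2}$
$z^{2}{\left(-45,u{\left(-7,-1 + 5 \right)} \right)} = \left(-7 + \left(\left(\left(-1 + 5\right) + \left(-1 + 5\right)^{2} + \left(-7\right)^{2}\right)^{2}\right)^{2} \left(1 - 45\right)^{2}\right)^{2} = \left(-7 + \left(\left(4 + 4^{2} + 49\right)^{2}\right)^{2} \left(-44\right)^{2}\right)^{2} = \left(-7 + \left(\left(4 + 16 + 49\right)^{2}\right)^{2} \cdot 1936\right)^{2} = \left(-7 + \left(69^{2}\right)^{2} \cdot 1936\right)^{2} = \left(-7 + 4761^{2} \cdot 1936\right)^{2} = \left(-7 + 22667121 \cdot 1936\right)^{2} = \left(-7 + 43883546256\right)^{2} = 43883546249^{2} = 1925765631388121970001$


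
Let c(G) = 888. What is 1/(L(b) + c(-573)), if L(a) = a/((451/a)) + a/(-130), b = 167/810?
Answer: 192335715/170793828014 ≈ 0.0011261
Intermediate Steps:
b = 167/810 (b = 167*(1/810) = 167/810 ≈ 0.20617)
L(a) = -a/130 + a²/451 (L(a) = a*(a/451) + a*(-1/130) = a²/451 - a/130 = -a/130 + a²/451)
1/(L(b) + c(-573)) = 1/((1/58630)*(167/810)*(-451 + 130*(167/810)) + 888) = 1/((1/58630)*(167/810)*(-451 + 2171/81) + 888) = 1/((1/58630)*(167/810)*(-34360/81) + 888) = 1/(-286906/192335715 + 888) = 1/(170793828014/192335715) = 192335715/170793828014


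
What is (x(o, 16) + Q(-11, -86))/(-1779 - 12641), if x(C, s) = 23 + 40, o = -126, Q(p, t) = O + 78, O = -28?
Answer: -113/14420 ≈ -0.0078363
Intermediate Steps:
Q(p, t) = 50 (Q(p, t) = -28 + 78 = 50)
x(C, s) = 63
(x(o, 16) + Q(-11, -86))/(-1779 - 12641) = (63 + 50)/(-1779 - 12641) = 113/(-14420) = 113*(-1/14420) = -113/14420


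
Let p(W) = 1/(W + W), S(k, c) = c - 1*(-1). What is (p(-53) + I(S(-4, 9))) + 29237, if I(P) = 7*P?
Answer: 3106541/106 ≈ 29307.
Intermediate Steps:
S(k, c) = 1 + c (S(k, c) = c + 1 = 1 + c)
p(W) = 1/(2*W)
(p(-53) + I(S(-4, 9))) + 29237 = ((1/2)/(-53) + 7*(1 + 9)) + 29237 = ((1/2)*(-1/53) + 7*10) + 29237 = (-1/106 + 70) + 29237 = 7419/106 + 29237 = 3106541/106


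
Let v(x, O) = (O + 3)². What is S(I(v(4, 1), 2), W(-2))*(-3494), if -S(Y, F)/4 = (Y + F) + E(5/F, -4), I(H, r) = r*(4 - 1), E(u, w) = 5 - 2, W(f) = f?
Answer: 97832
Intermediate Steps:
v(x, O) = (3 + O)²
E(u, w) = 3
I(H, r) = 3*r (I(H, r) = r*3 = 3*r)
S(Y, F) = -12 - 4*F - 4*Y (S(Y, F) = -4*((Y + F) + 3) = -4*((F + Y) + 3) = -4*(3 + F + Y) = -12 - 4*F - 4*Y)
S(I(v(4, 1), 2), W(-2))*(-3494) = (-12 - 4*(-2) - 12*2)*(-3494) = (-12 + 8 - 4*6)*(-3494) = (-12 + 8 - 24)*(-3494) = -28*(-3494) = 97832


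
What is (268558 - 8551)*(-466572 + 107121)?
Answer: -93459776157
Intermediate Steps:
(268558 - 8551)*(-466572 + 107121) = 260007*(-359451) = -93459776157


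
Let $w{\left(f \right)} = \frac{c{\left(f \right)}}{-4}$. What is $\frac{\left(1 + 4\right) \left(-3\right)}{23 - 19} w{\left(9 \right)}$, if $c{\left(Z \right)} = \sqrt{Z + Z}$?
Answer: $\frac{45 \sqrt{2}}{16} \approx 3.9775$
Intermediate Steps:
$c{\left(Z \right)} = \sqrt{2} \sqrt{Z}$ ($c{\left(Z \right)} = \sqrt{2 Z} = \sqrt{2} \sqrt{Z}$)
$w{\left(f \right)} = - \frac{\sqrt{2} \sqrt{f}}{4}$ ($w{\left(f \right)} = \frac{\sqrt{2} \sqrt{f}}{-4} = \sqrt{2} \sqrt{f} \left(- \frac{1}{4}\right) = - \frac{\sqrt{2} \sqrt{f}}{4}$)
$\frac{\left(1 + 4\right) \left(-3\right)}{23 - 19} w{\left(9 \right)} = \frac{\left(1 + 4\right) \left(-3\right)}{23 - 19} \left(- \frac{\sqrt{2} \sqrt{9}}{4}\right) = \frac{5 \left(-3\right)}{4} \left(\left(- \frac{1}{4}\right) \sqrt{2} \cdot 3\right) = \left(-15\right) \frac{1}{4} \left(- \frac{3 \sqrt{2}}{4}\right) = - \frac{15 \left(- \frac{3 \sqrt{2}}{4}\right)}{4} = \frac{45 \sqrt{2}}{16}$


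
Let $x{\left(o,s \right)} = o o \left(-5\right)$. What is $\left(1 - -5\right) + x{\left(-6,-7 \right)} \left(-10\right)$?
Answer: $1806$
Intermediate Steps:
$x{\left(o,s \right)} = - 5 o^{2}$ ($x{\left(o,s \right)} = o^{2} \left(-5\right) = - 5 o^{2}$)
$\left(1 - -5\right) + x{\left(-6,-7 \right)} \left(-10\right) = \left(1 - -5\right) + - 5 \left(-6\right)^{2} \left(-10\right) = \left(1 + 5\right) + \left(-5\right) 36 \left(-10\right) = 6 - -1800 = 6 + 1800 = 1806$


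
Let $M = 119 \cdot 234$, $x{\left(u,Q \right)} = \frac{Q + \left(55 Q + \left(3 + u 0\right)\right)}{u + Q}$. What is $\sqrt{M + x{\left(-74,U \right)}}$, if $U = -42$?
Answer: $\frac{3 \sqrt{12385}}{2} \approx 166.93$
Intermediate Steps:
$x{\left(u,Q \right)} = \frac{3 + 56 Q}{Q + u}$ ($x{\left(u,Q \right)} = \frac{Q + \left(55 Q + \left(3 + 0\right)\right)}{Q + u} = \frac{Q + \left(55 Q + 3\right)}{Q + u} = \frac{Q + \left(3 + 55 Q\right)}{Q + u} = \frac{3 + 56 Q}{Q + u}$)
$M = 27846$
$\sqrt{M + x{\left(-74,U \right)}} = \sqrt{27846 + \frac{3 + 56 \left(-42\right)}{-42 - 74}} = \sqrt{27846 + \frac{3 - 2352}{-116}} = \sqrt{27846 - - \frac{81}{4}} = \sqrt{27846 + \frac{81}{4}} = \sqrt{\frac{111465}{4}} = \frac{3 \sqrt{12385}}{2}$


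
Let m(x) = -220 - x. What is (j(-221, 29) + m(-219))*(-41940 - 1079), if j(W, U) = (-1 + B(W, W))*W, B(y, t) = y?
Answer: -2110555159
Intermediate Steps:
j(W, U) = W*(-1 + W) (j(W, U) = (-1 + W)*W = W*(-1 + W))
(j(-221, 29) + m(-219))*(-41940 - 1079) = (-221*(-1 - 221) + (-220 - 1*(-219)))*(-41940 - 1079) = (-221*(-222) + (-220 + 219))*(-43019) = (49062 - 1)*(-43019) = 49061*(-43019) = -2110555159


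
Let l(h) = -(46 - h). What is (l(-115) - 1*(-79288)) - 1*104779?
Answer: -25652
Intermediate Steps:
l(h) = -46 + h
(l(-115) - 1*(-79288)) - 1*104779 = ((-46 - 115) - 1*(-79288)) - 1*104779 = (-161 + 79288) - 104779 = 79127 - 104779 = -25652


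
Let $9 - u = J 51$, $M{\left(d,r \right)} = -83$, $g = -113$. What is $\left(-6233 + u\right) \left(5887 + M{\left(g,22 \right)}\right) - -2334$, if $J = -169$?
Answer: $13902914$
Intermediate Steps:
$u = 8628$ ($u = 9 - \left(-169\right) 51 = 9 - -8619 = 9 + 8619 = 8628$)
$\left(-6233 + u\right) \left(5887 + M{\left(g,22 \right)}\right) - -2334 = \left(-6233 + 8628\right) \left(5887 - 83\right) - -2334 = 2395 \cdot 5804 + 2334 = 13900580 + 2334 = 13902914$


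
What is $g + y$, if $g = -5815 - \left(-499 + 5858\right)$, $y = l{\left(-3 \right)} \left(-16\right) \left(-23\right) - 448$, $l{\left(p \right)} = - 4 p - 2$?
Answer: $-7942$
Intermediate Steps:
$l{\left(p \right)} = -2 - 4 p$
$y = 3232$ ($y = \left(-2 - -12\right) \left(-16\right) \left(-23\right) - 448 = \left(-2 + 12\right) \left(-16\right) \left(-23\right) - 448 = 10 \left(-16\right) \left(-23\right) - 448 = \left(-160\right) \left(-23\right) - 448 = 3680 - 448 = 3232$)
$g = -11174$ ($g = -5815 - 5359 = -11174$)
$g + y = -11174 + 3232 = -7942$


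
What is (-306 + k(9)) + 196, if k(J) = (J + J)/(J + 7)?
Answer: -871/8 ≈ -108.88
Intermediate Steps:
k(J) = 2*J/(7 + J) (k(J) = (2*J)/(7 + J) = 2*J/(7 + J))
(-306 + k(9)) + 196 = (-306 + 2*9/(7 + 9)) + 196 = (-306 + 2*9/16) + 196 = (-306 + 2*9*(1/16)) + 196 = (-306 + 9/8) + 196 = -2439/8 + 196 = -871/8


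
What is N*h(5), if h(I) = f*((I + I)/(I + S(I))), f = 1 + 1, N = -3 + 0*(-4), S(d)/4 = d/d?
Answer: -20/3 ≈ -6.6667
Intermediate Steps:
S(d) = 4 (S(d) = 4*(d/d) = 4*1 = 4)
N = -3 (N = -3 + 0 = -3)
f = 2
h(I) = 4*I/(4 + I) (h(I) = 2*((I + I)/(I + 4)) = 2*((2*I)/(4 + I)) = 2*(2*I/(4 + I)) = 4*I/(4 + I))
N*h(5) = -12*5/(4 + 5) = -12*5/9 = -3*20/9 = -20/3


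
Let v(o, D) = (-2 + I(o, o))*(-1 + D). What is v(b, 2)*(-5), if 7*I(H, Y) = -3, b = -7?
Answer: 85/7 ≈ 12.143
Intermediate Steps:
I(H, Y) = -3/7 (I(H, Y) = (⅐)*(-3) = -3/7)
v(o, D) = 17/7 - 17*D/7 (v(o, D) = (-2 - 3/7)*(-1 + D) = -17*(-1 + D)/7 = 17/7 - 17*D/7)
v(b, 2)*(-5) = (17/7 - 17/7*2)*(-5) = (17/7 - 34/7)*(-5) = -17/7*(-5) = 85/7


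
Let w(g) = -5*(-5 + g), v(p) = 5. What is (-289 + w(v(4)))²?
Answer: 83521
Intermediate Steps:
w(g) = 25 - 5*g
(-289 + w(v(4)))² = (-289 + (25 - 5*5))² = (-289 + (25 - 25))² = (-289 + 0)² = (-289)² = 83521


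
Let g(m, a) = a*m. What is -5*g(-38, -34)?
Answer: -6460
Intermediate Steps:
-5*g(-38, -34) = -(-170)*(-38) = -5*1292 = -6460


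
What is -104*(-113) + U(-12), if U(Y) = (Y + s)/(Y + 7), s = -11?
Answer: 58783/5 ≈ 11757.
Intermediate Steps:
U(Y) = (-11 + Y)/(7 + Y) (U(Y) = (Y - 11)/(Y + 7) = (-11 + Y)/(7 + Y))
-104*(-113) + U(-12) = -104*(-113) + (-11 - 12)/(7 - 12) = 11752 - 23/(-5) = 11752 - 1/5*(-23) = 11752 + 23/5 = 58783/5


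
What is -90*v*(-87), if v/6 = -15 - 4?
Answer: -892620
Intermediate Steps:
v = -114 (v = 6*(-15 - 4) = 6*(-19) = -114)
-90*v*(-87) = -90*(-114)*(-87) = 10260*(-87) = -892620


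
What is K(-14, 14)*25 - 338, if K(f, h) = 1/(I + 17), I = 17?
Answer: -11467/34 ≈ -337.26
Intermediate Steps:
K(f, h) = 1/34 (K(f, h) = 1/(17 + 17) = 1/34)
K(-14, 14)*25 - 338 = (1/34)*25 - 338 = 25/34 - 338 = -11467/34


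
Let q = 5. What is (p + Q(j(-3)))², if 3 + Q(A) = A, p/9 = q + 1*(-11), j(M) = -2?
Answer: 3481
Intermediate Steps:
p = -54 (p = 9*(5 + 1*(-11)) = 9*(5 - 11) = 9*(-6) = -54)
Q(A) = -3 + A
(p + Q(j(-3)))² = (-54 + (-3 - 2))² = (-54 - 5)² = (-59)² = 3481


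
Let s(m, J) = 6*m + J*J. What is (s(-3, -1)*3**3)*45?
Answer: -20655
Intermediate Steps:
s(m, J) = J**2 + 6*m (s(m, J) = 6*m + J**2 = J**2 + 6*m)
(s(-3, -1)*3**3)*45 = (((-1)**2 + 6*(-3))*3**3)*45 = ((1 - 18)*27)*45 = -17*27*45 = -459*45 = -20655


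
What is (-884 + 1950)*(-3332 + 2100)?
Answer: -1313312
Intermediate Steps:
(-884 + 1950)*(-3332 + 2100) = 1066*(-1232) = -1313312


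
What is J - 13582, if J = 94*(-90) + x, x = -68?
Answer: -22110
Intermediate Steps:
J = -8528 (J = 94*(-90) - 68 = -8460 - 68 = -8528)
J - 13582 = -8528 - 13582 = -22110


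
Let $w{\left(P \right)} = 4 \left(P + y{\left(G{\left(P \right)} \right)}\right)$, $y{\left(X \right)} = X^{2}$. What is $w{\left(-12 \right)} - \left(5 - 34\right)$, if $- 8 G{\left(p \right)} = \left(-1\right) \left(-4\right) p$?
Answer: $125$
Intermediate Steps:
$G{\left(p \right)} = - \frac{p}{2}$ ($G{\left(p \right)} = - \frac{\left(-1\right) \left(-4\right) p}{8} = - \frac{4 p}{8} = - \frac{p}{2}$)
$w{\left(P \right)} = P^{2} + 4 P$ ($w{\left(P \right)} = 4 \left(P + \left(- \frac{P}{2}\right)^{2}\right) = 4 \left(P + \frac{P^{2}}{4}\right) = P^{2} + 4 P$)
$w{\left(-12 \right)} - \left(5 - 34\right) = - 12 \left(4 - 12\right) - \left(5 - 34\right) = \left(-12\right) \left(-8\right) - \left(5 - 34\right) = 96 - -29 = 96 + 29 = 125$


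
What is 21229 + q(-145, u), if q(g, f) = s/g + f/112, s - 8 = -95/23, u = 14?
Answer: 566392343/26680 ≈ 21229.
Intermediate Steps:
s = 89/23 (s = 8 - 95/23 = 89/23 ≈ 3.8696)
q(g, f) = f/112 + 89/(23*g) (q(g, f) = 89/(23*g) + f/112 = f/112 + 89/(23*g))
21229 + q(-145, u) = 21229 + ((1/112)*14 + (89/23)/(-145)) = 21229 + (1/8 + (89/23)*(-1/145)) = 21229 + (1/8 - 89/3335) = 21229 + 2623/26680 = 566392343/26680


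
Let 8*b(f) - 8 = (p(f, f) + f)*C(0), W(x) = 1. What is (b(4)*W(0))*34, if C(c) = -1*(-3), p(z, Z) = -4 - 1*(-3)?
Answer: 289/4 ≈ 72.250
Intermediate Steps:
p(z, Z) = -1 (p(z, Z) = -4 + 3 = -1)
C(c) = 3
b(f) = 5/8 + 3*f/8 (b(f) = 1 + ((-1 + f)*3)/8 = 1 + (-3 + 3*f)/8 = 1 + (-3/8 + 3*f/8) = 5/8 + 3*f/8)
(b(4)*W(0))*34 = ((5/8 + (3/8)*4)*1)*34 = ((5/8 + 3/2)*1)*34 = ((17/8)*1)*34 = (17/8)*34 = 289/4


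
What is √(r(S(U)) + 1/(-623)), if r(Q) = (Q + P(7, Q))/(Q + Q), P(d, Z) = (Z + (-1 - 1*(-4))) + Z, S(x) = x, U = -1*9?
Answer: √4651941/1869 ≈ 1.1540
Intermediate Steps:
U = -9
P(d, Z) = 3 + 2*Z (P(d, Z) = (Z + (-1 + 4)) + Z = (Z + 3) + Z = (3 + Z) + Z = 3 + 2*Z)
r(Q) = (3 + 3*Q)/(2*Q) (r(Q) = (Q + (3 + 2*Q))/(Q + Q) = (3 + 3*Q)/((2*Q)) = (3 + 3*Q)*(1/(2*Q)) = (3 + 3*Q)/(2*Q))
√(r(S(U)) + 1/(-623)) = √((3/2)*(1 - 9)/(-9) + 1/(-623)) = √((3/2)*(-⅑)*(-8) - 1/623) = √(4/3 - 1/623) = √(2489/1869) = √4651941/1869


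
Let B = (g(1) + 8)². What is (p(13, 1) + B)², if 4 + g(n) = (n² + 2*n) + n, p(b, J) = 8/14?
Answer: 204304/49 ≈ 4169.5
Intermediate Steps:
p(b, J) = 4/7 (p(b, J) = 8*(1/14) = 4/7)
g(n) = -4 + n² + 3*n (g(n) = -4 + ((n² + 2*n) + n) = -4 + (n² + 3*n) = -4 + n² + 3*n)
B = 64 (B = ((-4 + 1² + 3*1) + 8)² = ((-4 + 1 + 3) + 8)² = (0 + 8)² = 8² = 64)
(p(13, 1) + B)² = (4/7 + 64)² = (452/7)² = 204304/49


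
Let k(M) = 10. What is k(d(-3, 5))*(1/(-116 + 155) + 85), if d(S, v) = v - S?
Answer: 33160/39 ≈ 850.26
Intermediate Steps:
k(d(-3, 5))*(1/(-116 + 155) + 85) = 10*(1/(-116 + 155) + 85) = 10*(1/39 + 85) = 10*(3316/39) = 33160/39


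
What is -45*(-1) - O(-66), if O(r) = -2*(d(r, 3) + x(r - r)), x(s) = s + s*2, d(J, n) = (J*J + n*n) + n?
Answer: 8781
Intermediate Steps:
d(J, n) = n + J**2 + n**2 (d(J, n) = (J**2 + n**2) + n = n + J**2 + n**2)
x(s) = 3*s (x(s) = s + 2*s = 3*s)
O(r) = -24 - 2*r**2 (O(r) = -2*((3 + r**2 + 3**2) + 3*(r - r)) = -2*((3 + r**2 + 9) + 3*0) = -2*((12 + r**2) + 0) = -2*(12 + r**2) = -24 - 2*r**2)
-45*(-1) - O(-66) = -45*(-1) - (-24 - 2*(-66)**2) = 45 - (-24 - 2*4356) = 45 - (-24 - 8712) = 45 - 1*(-8736) = 45 + 8736 = 8781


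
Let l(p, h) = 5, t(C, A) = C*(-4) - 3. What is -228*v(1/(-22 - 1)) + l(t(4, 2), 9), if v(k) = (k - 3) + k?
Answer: 16303/23 ≈ 708.83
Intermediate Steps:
t(C, A) = -3 - 4*C (t(C, A) = -4*C - 3 = -3 - 4*C)
v(k) = -3 + 2*k (v(k) = (-3 + k) + k = -3 + 2*k)
-228*v(1/(-22 - 1)) + l(t(4, 2), 9) = -228*(-3 + 2/(-22 - 1)) + 5 = -228*(-3 + 2/(-23)) + 5 = -228*(-3 + 2*(-1/23)) + 5 = -228*(-3 - 2/23) + 5 = -228*(-71/23) + 5 = 16188/23 + 5 = 16303/23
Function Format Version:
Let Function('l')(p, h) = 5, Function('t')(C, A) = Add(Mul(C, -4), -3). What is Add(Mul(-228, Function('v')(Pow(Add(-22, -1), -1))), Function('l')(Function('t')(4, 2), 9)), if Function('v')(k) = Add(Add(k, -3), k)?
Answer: Rational(16303, 23) ≈ 708.83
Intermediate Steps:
Function('t')(C, A) = Add(-3, Mul(-4, C)) (Function('t')(C, A) = Add(Mul(-4, C), -3) = Add(-3, Mul(-4, C)))
Function('v')(k) = Add(-3, Mul(2, k)) (Function('v')(k) = Add(Add(-3, k), k) = Add(-3, Mul(2, k)))
Add(Mul(-228, Function('v')(Pow(Add(-22, -1), -1))), Function('l')(Function('t')(4, 2), 9)) = Add(Mul(-228, Add(-3, Mul(2, Pow(Add(-22, -1), -1)))), 5) = Add(Mul(-228, Add(-3, Mul(2, Pow(-23, -1)))), 5) = Add(Mul(-228, Add(-3, Mul(2, Rational(-1, 23)))), 5) = Add(Mul(-228, Add(-3, Rational(-2, 23))), 5) = Add(Mul(-228, Rational(-71, 23)), 5) = Add(Rational(16188, 23), 5) = Rational(16303, 23)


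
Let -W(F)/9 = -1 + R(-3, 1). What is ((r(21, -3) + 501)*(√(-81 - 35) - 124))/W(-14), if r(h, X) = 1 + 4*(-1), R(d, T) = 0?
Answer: -20584/3 + 332*I*√29/3 ≈ -6861.3 + 595.96*I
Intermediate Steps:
W(F) = 9 (W(F) = -9*(-1 + 0) = -9*(-1) = 9)
r(h, X) = -3 (r(h, X) = 1 - 4 = -3)
((r(21, -3) + 501)*(√(-81 - 35) - 124))/W(-14) = ((-3 + 501)*(√(-81 - 35) - 124))/9 = (498*(√(-116) - 124))*(⅑) = (498*(2*I*√29 - 124))*(⅑) = (498*(-124 + 2*I*√29))*(⅑) = (-61752 + 996*I*√29)*(⅑) = -20584/3 + 332*I*√29/3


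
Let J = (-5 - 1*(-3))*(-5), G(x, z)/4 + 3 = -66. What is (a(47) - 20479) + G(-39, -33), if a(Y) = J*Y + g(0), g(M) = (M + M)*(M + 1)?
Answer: -20285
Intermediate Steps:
G(x, z) = -276 (G(x, z) = -12 + 4*(-66) = -12 - 264 = -276)
g(M) = 2*M*(1 + M) (g(M) = (2*M)*(1 + M) = 2*M*(1 + M))
J = 10 (J = (-5 + 3)*(-5) = -2*(-5) = 10)
a(Y) = 10*Y (a(Y) = 10*Y + 2*0*(1 + 0) = 10*Y + 2*0*1 = 10*Y + 0 = 10*Y)
(a(47) - 20479) + G(-39, -33) = (10*47 - 20479) - 276 = (470 - 20479) - 276 = -20009 - 276 = -20285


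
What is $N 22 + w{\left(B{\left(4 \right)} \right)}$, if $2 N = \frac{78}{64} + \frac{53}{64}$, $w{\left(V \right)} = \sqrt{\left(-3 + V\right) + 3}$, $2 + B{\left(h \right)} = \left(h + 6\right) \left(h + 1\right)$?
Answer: $\frac{1441}{64} + 4 \sqrt{3} \approx 29.444$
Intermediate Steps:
$B{\left(h \right)} = -2 + \left(1 + h\right) \left(6 + h\right)$ ($B{\left(h \right)} = -2 + \left(h + 6\right) \left(h + 1\right) = -2 + \left(6 + h\right) \left(1 + h\right) = -2 + \left(1 + h\right) \left(6 + h\right)$)
$w{\left(V \right)} = \sqrt{V}$
$N = \frac{131}{128}$ ($N = \frac{\frac{78}{64} + \frac{53}{64}}{2} = \frac{78 \cdot \frac{1}{64} + 53 \cdot \frac{1}{64}}{2} = \frac{\frac{39}{32} + \frac{53}{64}}{2} = \frac{1}{2} \cdot \frac{131}{64} = \frac{131}{128} \approx 1.0234$)
$N 22 + w{\left(B{\left(4 \right)} \right)} = \frac{131}{128} \cdot 22 + \sqrt{4 + 4^{2} + 7 \cdot 4} = \frac{1441}{64} + \sqrt{4 + 16 + 28} = \frac{1441}{64} + \sqrt{48} = \frac{1441}{64} + 4 \sqrt{3}$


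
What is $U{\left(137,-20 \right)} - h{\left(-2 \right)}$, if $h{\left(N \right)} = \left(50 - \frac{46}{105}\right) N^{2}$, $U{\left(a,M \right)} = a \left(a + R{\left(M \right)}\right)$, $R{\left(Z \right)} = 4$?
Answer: $\frac{2007469}{105} \approx 19119.0$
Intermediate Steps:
$U{\left(a,M \right)} = a \left(4 + a\right)$ ($U{\left(a,M \right)} = a \left(a + 4\right) = a \left(4 + a\right)$)
$h{\left(N \right)} = \frac{5204 N^{2}}{105}$ ($h{\left(N \right)} = \left(50 - 46 \cdot \frac{1}{105}\right) N^{2} = \left(50 - \frac{46}{105}\right) N^{2} = \frac{5204 N^{2}}{105}$)
$U{\left(137,-20 \right)} - h{\left(-2 \right)} = 137 \left(4 + 137\right) - \frac{5204 \left(-2\right)^{2}}{105} = 137 \cdot 141 - \frac{5204}{105} \cdot 4 = 19317 - \frac{20816}{105} = \frac{2007469}{105}$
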